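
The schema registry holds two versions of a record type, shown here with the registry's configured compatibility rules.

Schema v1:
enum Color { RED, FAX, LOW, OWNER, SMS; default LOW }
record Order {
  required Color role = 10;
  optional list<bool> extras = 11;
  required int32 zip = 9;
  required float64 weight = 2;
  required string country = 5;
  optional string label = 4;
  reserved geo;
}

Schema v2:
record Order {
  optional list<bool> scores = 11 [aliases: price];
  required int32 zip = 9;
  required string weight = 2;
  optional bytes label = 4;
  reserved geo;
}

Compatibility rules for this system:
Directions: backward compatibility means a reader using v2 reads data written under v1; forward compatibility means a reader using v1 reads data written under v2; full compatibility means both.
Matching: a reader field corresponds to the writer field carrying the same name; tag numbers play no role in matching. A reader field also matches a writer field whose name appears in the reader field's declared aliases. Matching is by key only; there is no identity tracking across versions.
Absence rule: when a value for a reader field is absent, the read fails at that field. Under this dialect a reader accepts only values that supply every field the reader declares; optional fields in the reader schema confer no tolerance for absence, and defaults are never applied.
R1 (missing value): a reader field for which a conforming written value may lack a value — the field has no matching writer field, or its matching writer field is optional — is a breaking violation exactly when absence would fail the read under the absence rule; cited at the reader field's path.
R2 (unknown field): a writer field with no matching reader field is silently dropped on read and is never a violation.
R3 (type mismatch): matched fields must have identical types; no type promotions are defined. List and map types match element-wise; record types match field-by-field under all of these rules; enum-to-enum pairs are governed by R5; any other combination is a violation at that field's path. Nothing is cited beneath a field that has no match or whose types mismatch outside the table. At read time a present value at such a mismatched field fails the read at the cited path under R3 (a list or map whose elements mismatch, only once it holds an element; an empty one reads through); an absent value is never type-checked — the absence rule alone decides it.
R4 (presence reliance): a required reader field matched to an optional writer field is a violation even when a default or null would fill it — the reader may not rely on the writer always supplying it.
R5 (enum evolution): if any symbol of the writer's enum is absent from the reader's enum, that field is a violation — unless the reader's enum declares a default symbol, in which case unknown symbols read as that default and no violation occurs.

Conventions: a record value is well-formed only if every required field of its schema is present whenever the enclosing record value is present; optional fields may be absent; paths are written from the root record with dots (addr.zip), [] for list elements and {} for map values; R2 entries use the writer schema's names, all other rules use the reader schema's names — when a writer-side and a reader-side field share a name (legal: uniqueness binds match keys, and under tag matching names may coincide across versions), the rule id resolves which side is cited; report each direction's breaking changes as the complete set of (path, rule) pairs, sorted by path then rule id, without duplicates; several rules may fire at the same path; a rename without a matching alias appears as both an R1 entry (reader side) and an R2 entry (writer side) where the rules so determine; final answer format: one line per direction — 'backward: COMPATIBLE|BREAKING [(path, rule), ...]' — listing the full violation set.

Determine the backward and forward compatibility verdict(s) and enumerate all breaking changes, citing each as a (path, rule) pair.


backward: BREAKING [(label, R1), (label, R3), (scores, R1), (weight, R3)]; forward: BREAKING [(country, R1), (extras, R1), (label, R1), (label, R3), (role, R1), (weight, R3)]

in Order below, arrows point writer -> reader
backward for Order (reader v2, writer v1):
  scores: no writer match
  zip: int32 -> int32, writer required; from zip
  weight: float64 -> string, writer required; from weight
  label: string -> bytes, writer optional; from label
  role (writer side), unknown to reader
  extras (writer side), unknown to reader
  country (writer side), unknown to reader
  rule R1 violated at label
  rule R3 violated at label
  rule R1 violated at scores
  rule R3 violated at weight
  => 4 violation(s): backward is BREAKING for Order
forward for Order (reader v1, writer v2):
  role: no writer match
  extras: no writer match
  zip: int32 -> int32, writer required; from zip
  weight: string -> float64, writer required; from weight
  country: no writer match
  label: bytes -> string, writer optional; from label
  scores (writer side), unknown to reader
  rule R1 violated at country
  rule R1 violated at extras
  rule R1 violated at label
  rule R3 violated at label
  rule R1 violated at role
  rule R3 violated at weight
  => 6 violation(s): forward is BREAKING for Order


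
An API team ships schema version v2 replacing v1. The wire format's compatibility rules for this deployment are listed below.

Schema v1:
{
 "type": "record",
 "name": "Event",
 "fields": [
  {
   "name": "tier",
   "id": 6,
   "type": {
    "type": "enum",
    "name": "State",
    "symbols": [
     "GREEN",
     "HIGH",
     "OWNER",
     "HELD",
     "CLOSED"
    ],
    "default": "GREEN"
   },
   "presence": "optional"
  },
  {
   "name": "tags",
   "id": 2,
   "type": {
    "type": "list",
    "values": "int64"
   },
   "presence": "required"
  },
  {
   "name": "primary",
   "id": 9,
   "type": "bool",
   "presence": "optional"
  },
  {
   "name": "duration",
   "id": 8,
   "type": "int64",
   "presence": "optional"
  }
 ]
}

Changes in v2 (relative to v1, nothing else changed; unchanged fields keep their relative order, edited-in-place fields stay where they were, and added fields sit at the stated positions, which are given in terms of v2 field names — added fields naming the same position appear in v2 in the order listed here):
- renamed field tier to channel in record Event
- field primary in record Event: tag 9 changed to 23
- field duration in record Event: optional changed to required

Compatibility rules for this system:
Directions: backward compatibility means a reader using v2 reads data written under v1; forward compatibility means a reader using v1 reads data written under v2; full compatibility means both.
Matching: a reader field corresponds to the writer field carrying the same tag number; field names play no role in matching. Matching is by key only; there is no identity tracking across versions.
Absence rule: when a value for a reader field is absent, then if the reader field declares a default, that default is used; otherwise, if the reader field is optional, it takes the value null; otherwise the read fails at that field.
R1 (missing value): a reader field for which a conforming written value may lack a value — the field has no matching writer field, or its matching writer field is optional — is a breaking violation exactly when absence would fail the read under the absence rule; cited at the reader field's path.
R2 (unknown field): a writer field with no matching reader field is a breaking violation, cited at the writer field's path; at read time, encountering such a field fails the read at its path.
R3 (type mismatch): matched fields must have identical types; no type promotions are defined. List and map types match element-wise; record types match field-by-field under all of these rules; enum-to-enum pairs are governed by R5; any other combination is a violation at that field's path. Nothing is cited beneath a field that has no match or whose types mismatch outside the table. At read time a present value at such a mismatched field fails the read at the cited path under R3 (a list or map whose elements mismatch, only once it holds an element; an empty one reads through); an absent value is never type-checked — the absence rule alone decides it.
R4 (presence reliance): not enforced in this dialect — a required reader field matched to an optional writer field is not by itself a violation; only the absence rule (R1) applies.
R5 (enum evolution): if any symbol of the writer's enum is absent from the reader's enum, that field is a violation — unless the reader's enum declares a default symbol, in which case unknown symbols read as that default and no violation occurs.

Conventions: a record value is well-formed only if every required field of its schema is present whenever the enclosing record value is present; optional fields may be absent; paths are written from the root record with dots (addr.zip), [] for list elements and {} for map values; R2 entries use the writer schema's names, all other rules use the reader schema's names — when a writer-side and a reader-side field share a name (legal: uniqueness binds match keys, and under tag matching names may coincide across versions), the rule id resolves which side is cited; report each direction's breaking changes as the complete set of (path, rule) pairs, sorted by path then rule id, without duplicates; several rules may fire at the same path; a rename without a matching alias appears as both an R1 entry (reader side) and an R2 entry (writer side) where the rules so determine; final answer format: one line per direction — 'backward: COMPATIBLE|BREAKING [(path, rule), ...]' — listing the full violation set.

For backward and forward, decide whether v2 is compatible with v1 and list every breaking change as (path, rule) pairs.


backward: BREAKING [(duration, R1), (primary, R2)]; forward: BREAKING [(primary, R2)]

the writer's type comes first in each Event pair
backward analysis of Event with v2 as reader and v1 as writer:
  State -> State, writer optional: channel aligns to tier
  list<int64> -> list<int64>, writer required: tags aligns to tags
  primary: no writer match
  int64 -> int64, writer optional: duration aligns to duration
  leftover writer field: primary
  violation R1 at duration
  violation R2 at primary
  backward on Event therefore BREAKING (2)
forward analysis of Event with v1 as reader and v2 as writer:
  State -> State, writer optional: tier aligns to channel
  list<int64> -> list<int64>, writer required: tags aligns to tags
  primary: no writer match
  int64 -> int64, writer required: duration aligns to duration
  leftover writer field: primary
  violation R2 at primary
  forward on Event therefore BREAKING (1)


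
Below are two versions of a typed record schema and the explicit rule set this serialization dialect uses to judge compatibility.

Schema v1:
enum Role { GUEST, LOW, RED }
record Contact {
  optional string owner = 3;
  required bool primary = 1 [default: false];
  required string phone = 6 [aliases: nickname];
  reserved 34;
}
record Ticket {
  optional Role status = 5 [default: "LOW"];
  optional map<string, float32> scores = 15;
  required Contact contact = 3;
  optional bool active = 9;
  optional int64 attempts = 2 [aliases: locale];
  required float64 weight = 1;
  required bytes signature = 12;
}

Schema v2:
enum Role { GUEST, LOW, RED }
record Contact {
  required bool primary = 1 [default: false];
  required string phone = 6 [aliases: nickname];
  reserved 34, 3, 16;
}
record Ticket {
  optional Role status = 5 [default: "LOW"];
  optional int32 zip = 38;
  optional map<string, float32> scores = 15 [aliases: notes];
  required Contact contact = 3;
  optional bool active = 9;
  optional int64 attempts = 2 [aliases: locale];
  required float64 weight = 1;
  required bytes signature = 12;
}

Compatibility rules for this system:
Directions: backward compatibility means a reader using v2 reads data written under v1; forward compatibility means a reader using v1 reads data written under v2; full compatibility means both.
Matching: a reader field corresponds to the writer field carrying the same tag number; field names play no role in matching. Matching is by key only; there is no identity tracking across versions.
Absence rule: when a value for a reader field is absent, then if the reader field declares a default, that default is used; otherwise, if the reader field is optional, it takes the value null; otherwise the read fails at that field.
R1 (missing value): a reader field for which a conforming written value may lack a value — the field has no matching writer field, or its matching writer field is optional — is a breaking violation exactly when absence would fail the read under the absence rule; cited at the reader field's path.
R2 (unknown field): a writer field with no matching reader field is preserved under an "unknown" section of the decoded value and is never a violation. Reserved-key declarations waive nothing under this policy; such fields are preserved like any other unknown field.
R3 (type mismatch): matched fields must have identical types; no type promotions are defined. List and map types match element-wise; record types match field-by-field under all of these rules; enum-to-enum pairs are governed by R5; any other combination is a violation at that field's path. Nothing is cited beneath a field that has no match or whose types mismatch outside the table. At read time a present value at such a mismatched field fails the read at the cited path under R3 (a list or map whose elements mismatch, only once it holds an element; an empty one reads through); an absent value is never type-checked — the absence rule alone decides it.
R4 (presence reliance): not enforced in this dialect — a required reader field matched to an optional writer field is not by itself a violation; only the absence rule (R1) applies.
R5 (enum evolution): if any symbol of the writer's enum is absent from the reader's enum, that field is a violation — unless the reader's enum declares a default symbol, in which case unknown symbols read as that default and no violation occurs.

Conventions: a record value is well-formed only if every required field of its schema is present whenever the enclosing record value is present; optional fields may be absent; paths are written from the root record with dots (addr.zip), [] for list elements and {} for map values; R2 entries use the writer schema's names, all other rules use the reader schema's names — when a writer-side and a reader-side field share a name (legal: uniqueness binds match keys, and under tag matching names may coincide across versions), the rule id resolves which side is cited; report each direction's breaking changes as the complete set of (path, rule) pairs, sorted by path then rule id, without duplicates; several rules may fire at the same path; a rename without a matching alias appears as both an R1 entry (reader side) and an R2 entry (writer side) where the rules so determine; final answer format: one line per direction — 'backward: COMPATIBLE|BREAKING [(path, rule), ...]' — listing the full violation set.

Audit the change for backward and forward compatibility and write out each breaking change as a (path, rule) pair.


each type pair in Ticket: writer, then reader
backward for Ticket (reader v2, writer v1):
  status <- status (Role -> Role, writer optional)
  zip: no writer match
  scores <- scores (map<string, float32> -> map<string, float32>, writer optional)
  contact <- contact (Contact -> Contact, writer required)
  active <- active (bool -> bool, writer optional)
  attempts <- attempts (int64 -> int64, writer optional)
  weight <- weight (float64 -> float64, writer required)
  signature <- signature (bytes -> bytes, writer required)
  contact.primary <- contact.primary (bool -> bool, writer required)
  contact.phone <- contact.phone (string -> string, writer required)
  writer field contact.owner has no reader counterpart
  => backward: COMPATIBLE
forward for Ticket (reader v1, writer v2):
  status <- status (Role -> Role, writer optional)
  scores <- scores (map<string, float32> -> map<string, float32>, writer optional)
  contact <- contact (Contact -> Contact, writer required)
  active <- active (bool -> bool, writer optional)
  attempts <- attempts (int64 -> int64, writer optional)
  weight <- weight (float64 -> float64, writer required)
  signature <- signature (bytes -> bytes, writer required)
  writer field zip has no reader counterpart
  contact.owner: no writer match
  contact.primary <- contact.primary (bool -> bool, writer required)
  contact.phone <- contact.phone (string -> string, writer required)
  => forward: COMPATIBLE

backward: COMPATIBLE []; forward: COMPATIBLE []


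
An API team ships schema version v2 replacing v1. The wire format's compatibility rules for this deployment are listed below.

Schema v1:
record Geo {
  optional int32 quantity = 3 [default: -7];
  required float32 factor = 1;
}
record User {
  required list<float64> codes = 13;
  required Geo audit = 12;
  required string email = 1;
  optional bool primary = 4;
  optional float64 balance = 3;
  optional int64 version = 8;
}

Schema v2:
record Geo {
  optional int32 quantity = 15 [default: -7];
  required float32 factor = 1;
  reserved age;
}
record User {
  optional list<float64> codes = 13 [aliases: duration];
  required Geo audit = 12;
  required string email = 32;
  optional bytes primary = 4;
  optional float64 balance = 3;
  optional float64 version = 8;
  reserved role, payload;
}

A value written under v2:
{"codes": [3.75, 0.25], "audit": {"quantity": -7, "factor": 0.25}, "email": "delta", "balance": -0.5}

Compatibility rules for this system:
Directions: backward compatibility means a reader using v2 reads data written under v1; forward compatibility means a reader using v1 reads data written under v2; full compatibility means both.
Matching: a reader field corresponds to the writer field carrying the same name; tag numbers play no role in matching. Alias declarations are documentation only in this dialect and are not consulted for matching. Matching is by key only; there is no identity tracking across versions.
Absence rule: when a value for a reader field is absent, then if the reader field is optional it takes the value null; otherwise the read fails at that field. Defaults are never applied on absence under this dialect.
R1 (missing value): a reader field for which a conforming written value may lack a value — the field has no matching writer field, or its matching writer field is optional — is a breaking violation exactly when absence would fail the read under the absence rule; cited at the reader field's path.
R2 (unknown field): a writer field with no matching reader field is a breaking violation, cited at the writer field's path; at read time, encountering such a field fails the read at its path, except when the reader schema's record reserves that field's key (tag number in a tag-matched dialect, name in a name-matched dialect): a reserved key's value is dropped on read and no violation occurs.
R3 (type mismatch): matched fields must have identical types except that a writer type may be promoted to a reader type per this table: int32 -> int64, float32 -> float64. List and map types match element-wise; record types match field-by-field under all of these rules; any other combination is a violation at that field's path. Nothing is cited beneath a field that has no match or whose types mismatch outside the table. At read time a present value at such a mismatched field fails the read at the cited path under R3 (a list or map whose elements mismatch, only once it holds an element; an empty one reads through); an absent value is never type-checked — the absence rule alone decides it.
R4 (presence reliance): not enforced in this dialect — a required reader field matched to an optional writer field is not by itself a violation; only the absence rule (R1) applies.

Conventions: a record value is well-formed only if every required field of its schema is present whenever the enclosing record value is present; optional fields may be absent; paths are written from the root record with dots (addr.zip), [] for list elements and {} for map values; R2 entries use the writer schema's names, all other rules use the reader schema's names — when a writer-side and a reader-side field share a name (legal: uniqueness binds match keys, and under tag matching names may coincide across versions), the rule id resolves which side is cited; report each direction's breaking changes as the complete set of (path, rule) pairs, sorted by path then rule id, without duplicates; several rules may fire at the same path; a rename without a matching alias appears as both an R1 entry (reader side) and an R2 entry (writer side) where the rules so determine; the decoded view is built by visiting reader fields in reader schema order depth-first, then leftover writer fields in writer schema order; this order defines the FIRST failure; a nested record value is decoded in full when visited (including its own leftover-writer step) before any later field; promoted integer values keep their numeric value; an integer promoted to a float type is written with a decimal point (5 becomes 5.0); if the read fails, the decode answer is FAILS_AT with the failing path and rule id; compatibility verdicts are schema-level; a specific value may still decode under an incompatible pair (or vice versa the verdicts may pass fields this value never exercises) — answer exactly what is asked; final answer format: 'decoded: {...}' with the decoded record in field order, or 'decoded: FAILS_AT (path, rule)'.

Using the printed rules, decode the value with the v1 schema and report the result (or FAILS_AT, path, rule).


each type pair in User: writer, then reader
migrating the User value to v1:
  codes := [3.75, 0.25]
  audit.quantity := -7
  audit.factor := 0.25
  email := "delta"
  primary := null (absent, optional -> null)
  balance := -0.5
  version := null (absent, optional -> null)
  => decoded: {"codes": [3.75, 0.25], "audit": {"quantity": -7, "factor": 0.25}, "email": "delta", "primary": null, "balance": -0.5, "version": null}
checking off the User differences that do not matter here:
  field primary in record User: type bool changed to bytes -> shifts the User verdicts, not this decode
  field email in record User: tag 1 changed to 32 -> triggers nothing under the printed rules; the User answer is the same either way
  field version in record User: type int64 changed to float64 -> shifts the User verdicts, not this decode
  field codes in record User: required changed to optional -> shifts the User verdicts, not this decode
  field quantity in record Geo: tag 3 changed to 15 -> triggers nothing under the printed rules; the User answer is the same either way

decoded: {"codes": [3.75, 0.25], "audit": {"quantity": -7, "factor": 0.25}, "email": "delta", "primary": null, "balance": -0.5, "version": null}


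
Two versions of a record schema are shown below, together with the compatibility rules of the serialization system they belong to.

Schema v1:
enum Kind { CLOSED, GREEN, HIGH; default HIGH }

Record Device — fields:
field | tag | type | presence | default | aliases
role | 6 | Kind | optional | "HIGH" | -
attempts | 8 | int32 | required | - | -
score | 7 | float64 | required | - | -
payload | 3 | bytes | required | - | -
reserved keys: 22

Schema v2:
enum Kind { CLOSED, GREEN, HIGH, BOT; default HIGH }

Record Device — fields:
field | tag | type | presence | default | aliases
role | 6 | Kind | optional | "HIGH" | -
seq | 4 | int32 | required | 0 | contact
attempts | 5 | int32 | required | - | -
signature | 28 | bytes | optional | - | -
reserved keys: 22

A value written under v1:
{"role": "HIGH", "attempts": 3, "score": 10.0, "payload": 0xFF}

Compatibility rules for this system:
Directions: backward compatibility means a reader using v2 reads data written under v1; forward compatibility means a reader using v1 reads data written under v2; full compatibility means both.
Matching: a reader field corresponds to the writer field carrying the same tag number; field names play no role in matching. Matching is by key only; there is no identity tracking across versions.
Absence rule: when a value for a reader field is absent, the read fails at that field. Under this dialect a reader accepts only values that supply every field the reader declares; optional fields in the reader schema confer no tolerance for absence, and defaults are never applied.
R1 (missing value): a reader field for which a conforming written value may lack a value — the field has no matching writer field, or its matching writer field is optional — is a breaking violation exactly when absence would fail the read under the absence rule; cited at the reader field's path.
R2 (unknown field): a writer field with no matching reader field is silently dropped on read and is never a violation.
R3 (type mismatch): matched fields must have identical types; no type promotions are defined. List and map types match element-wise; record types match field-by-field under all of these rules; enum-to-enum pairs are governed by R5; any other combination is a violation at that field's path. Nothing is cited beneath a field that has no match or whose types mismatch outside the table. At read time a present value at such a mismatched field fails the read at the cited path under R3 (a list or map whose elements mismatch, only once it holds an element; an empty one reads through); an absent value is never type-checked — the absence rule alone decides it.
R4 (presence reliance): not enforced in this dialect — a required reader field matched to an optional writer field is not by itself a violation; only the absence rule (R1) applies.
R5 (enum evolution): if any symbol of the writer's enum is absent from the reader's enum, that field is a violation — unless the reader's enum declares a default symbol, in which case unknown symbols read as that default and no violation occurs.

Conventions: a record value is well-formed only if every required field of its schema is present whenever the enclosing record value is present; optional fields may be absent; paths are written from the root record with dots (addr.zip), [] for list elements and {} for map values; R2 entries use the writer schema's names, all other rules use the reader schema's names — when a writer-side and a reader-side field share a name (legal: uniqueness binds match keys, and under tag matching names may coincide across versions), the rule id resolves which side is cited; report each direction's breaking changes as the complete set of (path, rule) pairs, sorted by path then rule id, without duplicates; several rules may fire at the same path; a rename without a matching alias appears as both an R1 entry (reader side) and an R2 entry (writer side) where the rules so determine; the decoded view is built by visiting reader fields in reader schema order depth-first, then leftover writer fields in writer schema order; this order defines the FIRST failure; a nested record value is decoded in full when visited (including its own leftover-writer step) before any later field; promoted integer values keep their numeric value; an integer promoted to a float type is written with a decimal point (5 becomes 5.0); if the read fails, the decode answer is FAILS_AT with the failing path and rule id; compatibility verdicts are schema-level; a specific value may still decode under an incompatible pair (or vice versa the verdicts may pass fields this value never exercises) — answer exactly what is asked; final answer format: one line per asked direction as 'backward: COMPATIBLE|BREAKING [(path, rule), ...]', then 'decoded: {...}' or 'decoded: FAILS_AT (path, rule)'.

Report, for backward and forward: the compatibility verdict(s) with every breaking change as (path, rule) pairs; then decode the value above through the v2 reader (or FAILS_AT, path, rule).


the writer's type comes first in each Device pair
backward pass over Device, reader schema v2, writer schema v1:
  writer optional, Kind -> Kind: reader role maps from writer role
  seq: no writer match
  attempts: no writer match
  signature: no writer match
  writer attempts: unknown to reader
  writer score: unknown to reader
  writer payload: unknown to reader
  R1 fires at attempts
  R1 fires at role
  R1 fires at seq
  R1 fires at signature
  => backward: BREAKING (4)
forward pass over Device, reader schema v1, writer schema v2:
  writer optional, Kind -> Kind: reader role maps from writer role
  attempts: no writer match
  score: no writer match
  payload: no writer match
  writer seq: unknown to reader
  writer attempts: unknown to reader
  writer signature: unknown to reader
  R1 fires at attempts
  R1 fires at payload
  R1 fires at role
  R1 fires at score
  => forward: BREAKING (4)
decode walk for Device under reader schema v2:
  role := "HIGH"
  read fails at seq under R1 (no fill)
  => FAILS_AT (seq, R1)

backward: BREAKING [(attempts, R1), (role, R1), (seq, R1), (signature, R1)]; forward: BREAKING [(attempts, R1), (payload, R1), (role, R1), (score, R1)]; decoded: FAILS_AT (seq, R1)


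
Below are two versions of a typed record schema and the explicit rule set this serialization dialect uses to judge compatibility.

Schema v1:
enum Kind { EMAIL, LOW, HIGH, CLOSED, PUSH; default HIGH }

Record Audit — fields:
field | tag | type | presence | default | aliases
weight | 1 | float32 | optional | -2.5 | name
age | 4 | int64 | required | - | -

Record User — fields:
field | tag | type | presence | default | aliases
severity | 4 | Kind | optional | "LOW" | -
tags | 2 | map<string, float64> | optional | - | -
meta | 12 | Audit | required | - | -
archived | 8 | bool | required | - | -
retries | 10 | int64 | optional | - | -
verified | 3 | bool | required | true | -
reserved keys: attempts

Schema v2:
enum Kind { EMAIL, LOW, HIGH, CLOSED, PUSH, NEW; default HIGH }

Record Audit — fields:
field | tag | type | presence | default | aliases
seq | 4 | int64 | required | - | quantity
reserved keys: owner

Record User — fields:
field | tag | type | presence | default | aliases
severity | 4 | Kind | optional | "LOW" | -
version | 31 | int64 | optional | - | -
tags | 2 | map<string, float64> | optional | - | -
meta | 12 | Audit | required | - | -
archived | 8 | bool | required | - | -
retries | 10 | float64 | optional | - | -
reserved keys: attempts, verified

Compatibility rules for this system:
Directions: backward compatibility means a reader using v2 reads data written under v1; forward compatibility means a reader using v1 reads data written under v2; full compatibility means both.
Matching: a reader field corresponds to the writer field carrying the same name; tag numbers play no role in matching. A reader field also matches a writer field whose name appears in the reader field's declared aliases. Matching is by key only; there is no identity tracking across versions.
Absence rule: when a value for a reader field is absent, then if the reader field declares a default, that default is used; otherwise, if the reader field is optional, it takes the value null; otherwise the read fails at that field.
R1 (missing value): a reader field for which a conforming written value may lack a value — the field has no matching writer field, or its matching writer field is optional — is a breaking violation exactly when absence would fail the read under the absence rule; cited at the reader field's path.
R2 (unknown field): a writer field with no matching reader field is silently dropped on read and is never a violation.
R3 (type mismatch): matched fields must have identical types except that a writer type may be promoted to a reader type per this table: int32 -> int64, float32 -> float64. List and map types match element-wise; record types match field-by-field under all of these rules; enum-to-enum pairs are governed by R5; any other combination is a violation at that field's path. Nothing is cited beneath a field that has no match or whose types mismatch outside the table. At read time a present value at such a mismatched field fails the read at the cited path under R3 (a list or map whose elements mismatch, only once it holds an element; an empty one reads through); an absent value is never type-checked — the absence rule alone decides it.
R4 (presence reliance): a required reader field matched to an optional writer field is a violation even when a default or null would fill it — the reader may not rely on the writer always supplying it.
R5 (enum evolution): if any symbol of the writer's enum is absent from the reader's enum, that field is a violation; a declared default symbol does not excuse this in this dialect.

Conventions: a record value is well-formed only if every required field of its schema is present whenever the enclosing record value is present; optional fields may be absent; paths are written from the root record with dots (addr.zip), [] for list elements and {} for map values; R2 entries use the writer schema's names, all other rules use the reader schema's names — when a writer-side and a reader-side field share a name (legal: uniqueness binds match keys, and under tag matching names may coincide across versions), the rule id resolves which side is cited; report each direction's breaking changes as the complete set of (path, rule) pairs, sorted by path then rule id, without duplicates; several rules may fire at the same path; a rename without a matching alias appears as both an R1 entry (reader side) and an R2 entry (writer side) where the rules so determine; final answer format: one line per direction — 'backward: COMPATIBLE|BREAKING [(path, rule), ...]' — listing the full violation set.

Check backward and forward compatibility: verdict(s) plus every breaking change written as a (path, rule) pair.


in User below, arrows point writer -> reader
backward pass over User, reader schema v2, writer schema v1:
  writer optional, Kind -> Kind: reader severity maps from writer severity
  no writer field matches reader version
  writer optional, map<string, float64> -> map<string, float64>: reader tags maps from writer tags
  writer required, Audit -> Audit: reader meta maps from writer meta
  writer required, bool -> bool: reader archived maps from writer archived
  writer optional, int64 -> float64: reader retries maps from writer retries
  writer field verified has no reader counterpart
  no writer field matches reader meta.seq
  writer field meta.weight has no reader counterpart
  writer field meta.age has no reader counterpart
  R1 fires at meta.seq
  R3 fires at retries
  => backward: BREAKING (2)
forward pass over User, reader schema v1, writer schema v2:
  writer optional, Kind -> Kind: reader severity maps from writer severity
  writer optional, map<string, float64> -> map<string, float64>: reader tags maps from writer tags
  writer required, Audit -> Audit: reader meta maps from writer meta
  writer required, bool -> bool: reader archived maps from writer archived
  writer optional, float64 -> int64: reader retries maps from writer retries
  no writer field matches reader verified
  writer field version has no reader counterpart
  no writer field matches reader meta.weight
  no writer field matches reader meta.age
  writer field meta.seq has no reader counterpart
  R1 fires at meta.age
  R3 fires at retries
  R5 fires at severity
  => forward: BREAKING (3)

backward: BREAKING [(meta.seq, R1), (retries, R3)]; forward: BREAKING [(meta.age, R1), (retries, R3), (severity, R5)]


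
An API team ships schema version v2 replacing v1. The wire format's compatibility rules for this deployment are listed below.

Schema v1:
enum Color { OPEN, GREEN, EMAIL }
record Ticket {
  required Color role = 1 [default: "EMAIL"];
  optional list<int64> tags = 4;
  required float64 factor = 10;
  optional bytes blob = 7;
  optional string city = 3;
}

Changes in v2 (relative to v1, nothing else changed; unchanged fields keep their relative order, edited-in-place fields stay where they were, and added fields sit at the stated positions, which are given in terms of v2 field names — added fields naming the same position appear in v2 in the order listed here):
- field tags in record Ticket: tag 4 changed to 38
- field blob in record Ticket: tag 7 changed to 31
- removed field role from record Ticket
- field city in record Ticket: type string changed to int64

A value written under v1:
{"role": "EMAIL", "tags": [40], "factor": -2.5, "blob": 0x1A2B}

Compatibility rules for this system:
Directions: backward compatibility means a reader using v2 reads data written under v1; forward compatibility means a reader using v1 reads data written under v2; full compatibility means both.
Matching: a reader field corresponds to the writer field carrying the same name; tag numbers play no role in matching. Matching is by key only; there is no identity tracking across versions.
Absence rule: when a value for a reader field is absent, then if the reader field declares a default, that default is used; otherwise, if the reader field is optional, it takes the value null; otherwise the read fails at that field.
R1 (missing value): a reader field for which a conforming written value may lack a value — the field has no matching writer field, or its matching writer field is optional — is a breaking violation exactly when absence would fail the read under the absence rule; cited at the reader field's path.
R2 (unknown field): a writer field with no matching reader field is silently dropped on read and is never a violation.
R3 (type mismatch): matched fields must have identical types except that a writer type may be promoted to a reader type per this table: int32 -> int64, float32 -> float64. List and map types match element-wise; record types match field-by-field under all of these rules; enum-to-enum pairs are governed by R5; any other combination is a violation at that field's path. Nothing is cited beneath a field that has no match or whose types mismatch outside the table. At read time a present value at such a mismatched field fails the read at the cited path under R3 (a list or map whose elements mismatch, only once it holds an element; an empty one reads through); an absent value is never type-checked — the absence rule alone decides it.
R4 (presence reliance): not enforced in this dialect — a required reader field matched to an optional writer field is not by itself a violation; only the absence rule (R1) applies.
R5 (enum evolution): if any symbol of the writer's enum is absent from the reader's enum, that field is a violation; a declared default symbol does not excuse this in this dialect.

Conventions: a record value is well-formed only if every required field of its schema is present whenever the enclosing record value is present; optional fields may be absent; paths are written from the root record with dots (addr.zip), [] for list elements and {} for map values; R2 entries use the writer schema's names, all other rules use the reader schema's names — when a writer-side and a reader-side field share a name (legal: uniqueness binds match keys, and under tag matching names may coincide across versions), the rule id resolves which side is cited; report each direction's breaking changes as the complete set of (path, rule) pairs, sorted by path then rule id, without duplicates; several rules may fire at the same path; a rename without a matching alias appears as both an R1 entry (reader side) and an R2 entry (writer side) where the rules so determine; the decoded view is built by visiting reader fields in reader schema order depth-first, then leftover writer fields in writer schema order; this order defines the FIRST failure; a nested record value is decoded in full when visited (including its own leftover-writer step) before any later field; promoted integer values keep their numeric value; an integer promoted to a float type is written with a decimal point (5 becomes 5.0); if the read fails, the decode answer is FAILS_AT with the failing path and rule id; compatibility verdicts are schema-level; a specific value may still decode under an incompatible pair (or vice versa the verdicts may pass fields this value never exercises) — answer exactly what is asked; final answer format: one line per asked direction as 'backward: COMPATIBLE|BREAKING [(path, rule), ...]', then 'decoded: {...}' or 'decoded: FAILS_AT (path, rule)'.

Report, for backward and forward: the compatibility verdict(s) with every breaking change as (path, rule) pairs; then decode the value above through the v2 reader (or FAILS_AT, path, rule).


the writer's type comes first in each Ticket pair
backward pass over Ticket, reader schema v2, writer schema v1:
  writer optional, list<int64> -> list<int64>: reader tags maps from writer tags
  writer required, float64 -> float64: reader factor maps from writer factor
  writer optional, bytes -> bytes: reader blob maps from writer blob
  writer optional, string -> int64: reader city maps from writer city
  role (writer side), unknown to reader
  violation R3 at city
  => backward: BREAKING (1)
forward pass over Ticket, reader schema v1, writer schema v2:
  role: no writer match
  writer optional, list<int64> -> list<int64>: reader tags maps from writer tags
  writer required, float64 -> float64: reader factor maps from writer factor
  writer optional, bytes -> bytes: reader blob maps from writer blob
  writer optional, int64 -> string: reader city maps from writer city
  violation R3 at city
  => forward: BREAKING (1)
decode (reader v2):
  tags := [40]
  factor := -2.5
  blob := 0x1A2B
  city := null (not supplied -> null)
  writer role: unmatched, discarded
  => decoded: {"tags": [40], "factor": -2.5, "blob": 0x1A2B, "city": null}

backward: BREAKING [(city, R3)]; forward: BREAKING [(city, R3)]; decoded: {"tags": [40], "factor": -2.5, "blob": 0x1A2B, "city": null}
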